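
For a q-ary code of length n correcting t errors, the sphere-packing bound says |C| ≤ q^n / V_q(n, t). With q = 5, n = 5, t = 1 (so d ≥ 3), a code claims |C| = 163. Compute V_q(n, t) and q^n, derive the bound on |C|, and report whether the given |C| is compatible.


V_q(n, t) = 21, q^n = 3125, Hamming bound = 148, |C| = 163 > bound (violated).

Step 1: Compute V_q(n, t) = Σ_{j=0}^1 C(n, j) (q−1)^j.
  j = 0: C(5,0)·(4)^0 = 1·1 = 1.
  j = 1: C(5,1)·(4)^1 = 5·4 = 20.
  V_q(n, t) = 1 + 20 = 21.
Step 2: q^n = 5^5 = 3125.
Step 3: Hamming bound ⌊q^n / V_q(n,t)⌋ = ⌊3125/21⌋ = 148.
Step 4: Compare |C| = 163 to 148: violated.
The claimed |C| lies above the Hamming bound, so no 5-ary code of length 5 with d ≥ 3 can have 163 codewords.


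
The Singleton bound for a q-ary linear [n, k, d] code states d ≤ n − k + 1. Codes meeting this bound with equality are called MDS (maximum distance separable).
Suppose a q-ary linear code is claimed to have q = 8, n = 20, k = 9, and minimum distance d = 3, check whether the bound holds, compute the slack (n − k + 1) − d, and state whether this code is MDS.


Singleton RHS = n − k + 1 = 12, slack = 9, bound satisfied, not MDS.

Singleton bound: d ≤ n − k + 1.
Here n = 20, k = 9, so n − k + 1 = 12.
Given d = 3, check d ≤ 12: YES.
Slack = (n − k + 1) − d = 9.
The code is NOT MDS (slack = 9 > 0).
Description: the claimed parameters are [20, 9, 3]_8; such a code would be non-MDS.


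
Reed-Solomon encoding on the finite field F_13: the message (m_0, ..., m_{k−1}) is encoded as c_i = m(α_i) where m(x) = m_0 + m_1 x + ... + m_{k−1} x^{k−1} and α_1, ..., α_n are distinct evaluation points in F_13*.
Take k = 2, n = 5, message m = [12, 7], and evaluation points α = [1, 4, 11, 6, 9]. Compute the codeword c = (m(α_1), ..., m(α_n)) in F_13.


c = [6, 1, 11, 2, 10]

Message polynomial: m(x) = 12 + 7·x (mod 13).
For each evaluation point α_i, compute m(α_i) mod 13:
  α_1 = 1: Horner steps 7 → 6, so m(1) = 6.
  α_2 = 4: Horner steps 7 → 1, so m(4) = 1.
  α_3 = 11: Horner steps 7 → 11, so m(11) = 11.
  α_4 = 6: Horner steps 7 → 2, so m(6) = 2.
  α_5 = 9: Horner steps 7 → 10, so m(9) = 10.
Codeword c = [6, 1, 11, 2, 10] ∈ F_13^5.


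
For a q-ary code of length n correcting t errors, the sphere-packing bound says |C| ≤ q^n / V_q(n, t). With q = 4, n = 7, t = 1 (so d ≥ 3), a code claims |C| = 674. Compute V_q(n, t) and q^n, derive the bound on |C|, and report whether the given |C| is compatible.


V_q(n, t) = 22, q^n = 16384, Hamming bound = 744, |C| = 674 ≤ bound (satisfied).

Step 1: Compute V_q(n, t) = Σ_{j=0}^1 C(n, j) (q−1)^j.
  j = 0: C(7,0)·(3)^0 = 1·1 = 1.
  j = 1: C(7,1)·(3)^1 = 7·3 = 21.
  V_q(n, t) = 1 + 21 = 22.
Step 2: q^n = 4^7 = 16384.
Step 3: Hamming bound ⌊q^n / V_q(n,t)⌋ = ⌊16384/22⌋ = 744.
Step 4: Compare |C| = 674 to 744: satisfied.
The claimed |C| lies below the Hamming bound.


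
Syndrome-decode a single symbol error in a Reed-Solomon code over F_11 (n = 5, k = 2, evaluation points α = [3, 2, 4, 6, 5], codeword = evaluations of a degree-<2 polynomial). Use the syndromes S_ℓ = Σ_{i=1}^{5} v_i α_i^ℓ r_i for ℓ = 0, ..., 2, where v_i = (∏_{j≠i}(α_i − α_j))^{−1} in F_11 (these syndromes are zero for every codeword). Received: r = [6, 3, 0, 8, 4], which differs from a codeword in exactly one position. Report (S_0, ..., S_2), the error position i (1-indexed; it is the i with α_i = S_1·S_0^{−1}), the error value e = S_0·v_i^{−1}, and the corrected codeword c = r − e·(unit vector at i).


S = (2, 6, 7), error at position 1, error magnitude e = 10, c = [7, 3, 0, 8, 4].

Step 1: column multipliers v_i = (∏_{j≠i}(α_i − α_j))^{−1} mod 11.
  i = 1 (α = 3): (3−2)(3−4)(3−6)(3−5) = 1·(−1)·(−3)·(−2) = −6 ≡ 5, so v_1 = 5^{−1} = 9 (mod 11).
  i = 2 (α = 2): (2−3)(2−4)(2−6)(2−5) = (−1)·(−2)·(−4)·(−3) = 24 ≡ 2, so v_2 = 2^{−1} = 6 (mod 11).
  i = 3 (α = 4): (4−3)(4−2)(4−6)(4−5) = 1·2·(−2)·(−1) = 4 ≡ 4, so v_3 = 4^{−1} = 3 (mod 11).
  i = 4 (α = 6): (6−3)(6−2)(6−4)(6−5) = 3·4·2·1 = 24 ≡ 2, so v_4 = 2^{−1} = 6 (mod 11).
  i = 5 (α = 5): (5−3)(5−2)(5−4)(5−6) = 2·3·1·(−1) = −6 ≡ 5, so v_5 = 5^{−1} = 9 (mod 11).
  v = [9, 6, 3, 6, 9].
Step 2: syndromes of r = [6, 3, 0, 8, 4] (all sums mod 11).
  S_0 = Σ v_i r_i = 9·6 + 6·3 + 3·0 + 6·8 + 9·4 = 156 ≡ 2.
  S_1 = Σ v_i α_i r_i = 9·3·6 + 6·2·3 + 3·4·0 + 6·6·8 + 9·5·4 = 666 ≡ 6.
  α_i^2 mod 11 = [9, 4, 5, 3, 3].
  S_2 = Σ v_i α_i^2 r_i = 9·9·6 + 6·4·3 + 3·5·0 + 6·3·8 + 9·3·4 = 810 ≡ 7.
  S = (2, 6, 7) ≠ 0, so r is not a codeword (an error is present).
Step 3: locate the error. For a single error e at position i, S_ℓ = v_i·e·α_i^ℓ, so α_err = S_1/S_0.
  S_0^{−1} = 2^{−1} = 6 (mod 11), so α_err = 6·6 = 36 ≡ 3 = α_1. Error position i = 1.
  Consistency check: S_2/S_1 = 7·2 = 14 ≡ 3 = α_err ✓ (single-error assumption holds).
Step 4: error magnitude e = S_0/v_1 = S_0·∏_{j≠1}(α_1 − α_j) = 2·5 = 10 ≡ 10 (mod 11).
Step 5: correct position 1: c_1 = r_1 − e = 6 − 10 ≡ 7 (mod 11). Hence c = [7, 3, 0, 8, 4].
  Check: interpolating c through the α_i gives m(x) = 6 + 4·x (degree < 2) with m(α_i) = c_i for every i, so c is indeed a codeword.


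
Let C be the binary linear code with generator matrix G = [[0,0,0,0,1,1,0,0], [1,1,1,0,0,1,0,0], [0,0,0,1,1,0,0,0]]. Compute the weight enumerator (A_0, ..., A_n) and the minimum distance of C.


Weight distribution: A_0 = 1, A_2 = 3, A_4 = 3, A_6 = 1. Minimum distance d = 2.

Enumerate all 2^3 = 8 messages m ∈ F_2^3.
For each, compute codeword c = mG in F_2^8, then tally its weight.
  m = 000 → c = 00000000, weight = 0.
  m = 100 → c = 00001100, weight = 2.
  m = 010 → c = 11100100, weight = 4.
  m = 110 → c = 11101000, weight = 4.
  m = 001 → c = 00011000, weight = 2.
  m = 101 → c = 00010100, weight = 2.
  m = 011 → c = 11111100, weight = 6.
  m = 111 → c = 11110000, weight = 4.
Tally weights:
  weight 0: 1 codewords.
  weight 2: 3 codewords.
  weight 4: 3 codewords.
  weight 6: 1 codewords.
Minimum distance d = smallest w > 0 with A_w > 0 = 2.
Sanity: Σ A_w = 8 = 2^3 = 8 ✓.


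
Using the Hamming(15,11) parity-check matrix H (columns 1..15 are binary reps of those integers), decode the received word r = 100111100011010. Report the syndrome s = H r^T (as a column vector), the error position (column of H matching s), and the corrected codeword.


s = (1, 0, 0, 0)^T, error position = 8, corrected codeword c = 100111110011010

Compute s = H r^T mod 2 one row at a time:
  s_1 = 0 + 0 + 0 + 1 + 1 + 0 + 1 + 0 = 3 ≡ 1 (mod 2).
  s_2 = 1 + 1 + 1 + 1 + 1 + 0 + 1 + 0 = 6 ≡ 0 (mod 2).
  s_3 = 0 + 0 + 1 + 1 + 0 + 1 + 1 + 0 = 4 ≡ 0 (mod 2).
  s_4 = 1 + 0 + 1 + 1 + 0 + 1 + 0 + 0 = 4 ≡ 0 (mod 2).
s = (1, 0, 0, 0)^T — this equals column 8 of H (binary 1000), so error is at position 8.
Correct: flip bit 8 of r = 100111100011010 to get c = 100111110011010.


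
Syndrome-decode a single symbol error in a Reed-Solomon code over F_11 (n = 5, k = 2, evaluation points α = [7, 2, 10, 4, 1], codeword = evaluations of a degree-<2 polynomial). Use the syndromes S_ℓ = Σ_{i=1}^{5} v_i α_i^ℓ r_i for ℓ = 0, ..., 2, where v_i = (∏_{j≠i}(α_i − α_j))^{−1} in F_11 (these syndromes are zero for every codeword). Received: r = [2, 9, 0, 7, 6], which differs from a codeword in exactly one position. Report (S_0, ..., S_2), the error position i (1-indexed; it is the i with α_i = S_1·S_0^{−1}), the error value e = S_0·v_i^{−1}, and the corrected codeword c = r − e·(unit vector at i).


S = (4, 5, 9), error at position 4, error magnitude e = 3, c = [2, 9, 0, 4, 6].

Step 1: column multipliers v_i = (∏_{j≠i}(α_i − α_j))^{−1} mod 11.
  i = 1 (α = 7): (7−2)(7−10)(7−4)(7−1) = 5·(−3)·3·6 = −270 ≡ 5, so v_1 = 5^{−1} = 9 (mod 11).
  i = 2 (α = 2): (2−7)(2−10)(2−4)(2−1) = (−5)·(−8)·(−2)·1 = −80 ≡ 8, so v_2 = 8^{−1} = 7 (mod 11).
  i = 3 (α = 10): (10−7)(10−2)(10−4)(10−1) = 3·8·6·9 = 1296 ≡ 9, so v_3 = 9^{−1} = 5 (mod 11).
  i = 4 (α = 4): (4−7)(4−2)(4−10)(4−1) = (−3)·2·(−6)·3 = 108 ≡ 9, so v_4 = 9^{−1} = 5 (mod 11).
  i = 5 (α = 1): (1−7)(1−2)(1−10)(1−4) = (−6)·(−1)·(−9)·(−3) = 162 ≡ 8, so v_5 = 8^{−1} = 7 (mod 11).
  v = [9, 7, 5, 5, 7].
Step 2: syndromes of r = [2, 9, 0, 7, 6] (all sums mod 11).
  S_0 = Σ v_i r_i = 9·2 + 7·9 + 5·0 + 5·7 + 7·6 = 158 ≡ 4.
  S_1 = Σ v_i α_i r_i = 9·7·2 + 7·2·9 + 5·10·0 + 5·4·7 + 7·1·6 = 434 ≡ 5.
  α_i^2 mod 11 = [5, 4, 1, 5, 1].
  S_2 = Σ v_i α_i^2 r_i = 9·5·2 + 7·4·9 + 5·1·0 + 5·5·7 + 7·1·6 = 559 ≡ 9.
  S = (4, 5, 9) ≠ 0, so r is not a codeword (an error is present).
Step 3: locate the error. For a single error e at position i, S_ℓ = v_i·e·α_i^ℓ, so α_err = S_1/S_0.
  S_0^{−1} = 4^{−1} = 3 (mod 11), so α_err = 5·3 = 15 ≡ 4 = α_4. Error position i = 4.
  Consistency check: S_2/S_1 = 9·9 = 81 ≡ 4 = α_err ✓ (single-error assumption holds).
Step 4: error magnitude e = S_0/v_4 = S_0·∏_{j≠4}(α_4 − α_j) = 4·9 = 36 ≡ 3 (mod 11).
Step 5: correct position 4: c_4 = r_4 − e = 7 − 3 ≡ 4 (mod 11). Hence c = [2, 9, 0, 4, 6].
  Check: interpolating c through the α_i gives m(x) = 3 + 3·x (degree < 2) with m(α_i) = c_i for every i, so c is indeed a codeword.


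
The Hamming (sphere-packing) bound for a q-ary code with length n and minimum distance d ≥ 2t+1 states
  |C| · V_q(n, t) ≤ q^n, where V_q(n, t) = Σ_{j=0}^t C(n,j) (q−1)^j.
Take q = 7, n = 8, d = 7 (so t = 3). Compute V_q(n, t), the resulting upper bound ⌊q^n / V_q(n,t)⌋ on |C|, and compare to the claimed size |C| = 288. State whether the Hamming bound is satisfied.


V_q(n, t) = 13153, q^n = 5764801, Hamming bound = 438, |C| = 288 ≤ bound (satisfied).

Step 1: Compute V_q(n, t) = Σ_{j=0}^3 C(n, j) (q−1)^j.
  j = 0: C(8,0)·(6)^0 = 1·1 = 1.
  j = 1: C(8,1)·(6)^1 = 8·6 = 48.
  j = 2: C(8,2)·(6)^2 = 28·36 = 1008.
  j = 3: C(8,3)·(6)^3 = 56·216 = 12096.
  V_q(n, t) = 1 + 48 + 1008 + 12096 = 13153.
Step 2: q^n = 7^8 = 5764801.
Step 3: Hamming bound ⌊q^n / V_q(n,t)⌋ = ⌊5764801/13153⌋ = 438.
Step 4: Compare |C| = 288 to 438: satisfied.
The claimed |C| lies below the Hamming bound.


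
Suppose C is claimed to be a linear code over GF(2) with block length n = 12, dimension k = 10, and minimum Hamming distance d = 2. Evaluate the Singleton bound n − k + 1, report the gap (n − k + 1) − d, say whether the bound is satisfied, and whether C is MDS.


Singleton RHS = n − k + 1 = 3, slack = 1, bound satisfied, not MDS.

Singleton bound: d ≤ n − k + 1.
Here n = 12, k = 10, so n − k + 1 = 3.
Given d = 2, check d ≤ 3: YES.
Slack = (n − k + 1) − d = 1.
The code is NOT MDS (slack = 1 > 0).
Description: the claimed parameters are [12, 10, 2]_2; such a code would be non-MDS.


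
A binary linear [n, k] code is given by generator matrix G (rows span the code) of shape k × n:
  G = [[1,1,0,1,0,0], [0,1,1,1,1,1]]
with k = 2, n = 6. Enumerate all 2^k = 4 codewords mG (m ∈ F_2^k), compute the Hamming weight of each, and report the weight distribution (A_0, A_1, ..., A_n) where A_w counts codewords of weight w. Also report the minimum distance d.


Weight distribution: A_0 = 1, A_3 = 1, A_4 = 1, A_5 = 1. Minimum distance d = 3.

Enumerate all 2^2 = 4 messages m ∈ F_2^2.
For each, compute codeword c = mG in F_2^6, then tally its weight.
  m = 00 → c = 000000, weight = 0.
  m = 10 → c = 110100, weight = 3.
  m = 01 → c = 011111, weight = 5.
  m = 11 → c = 101011, weight = 4.
Tally weights:
  weight 0: 1 codewords.
  weight 3: 1 codewords.
  weight 4: 1 codewords.
  weight 5: 1 codewords.
Minimum distance d = smallest w > 0 with A_w > 0 = 3.
Sanity: Σ A_w = 4 = 2^2 = 4 ✓.


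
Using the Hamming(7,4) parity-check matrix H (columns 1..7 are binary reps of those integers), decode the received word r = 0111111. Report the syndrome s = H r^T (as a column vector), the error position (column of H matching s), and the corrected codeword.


s = (0, 0, 1)^T, error position = 1, corrected codeword c = 1111111

Compute s = H r^T mod 2 one row at a time:
  s_1 = 1 + 1 + 1 + 1 = 4 ≡ 0 (mod 2).
  s_2 = 1 + 1 + 1 + 1 = 4 ≡ 0 (mod 2).
  s_3 = 0 + 1 + 1 + 1 = 3 ≡ 1 (mod 2).
s = (0, 0, 1)^T — this equals column 1 of H (binary 001), so error is at position 1.
Correct: flip bit 1 of r = 0111111 to get c = 1111111.


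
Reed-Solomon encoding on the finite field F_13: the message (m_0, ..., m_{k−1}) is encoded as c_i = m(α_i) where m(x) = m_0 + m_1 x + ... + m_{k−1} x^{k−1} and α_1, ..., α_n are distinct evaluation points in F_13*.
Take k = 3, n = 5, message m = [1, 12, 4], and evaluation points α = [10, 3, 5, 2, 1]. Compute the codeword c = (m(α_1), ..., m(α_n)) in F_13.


c = [1, 8, 5, 2, 4]

Message polynomial: m(x) = 1 + 12·x + 4·x^2 (mod 13).
For each evaluation point α_i, compute m(α_i) mod 13:
  α_1 = 10: Horner steps 4 → 0 → 1, so m(10) = 1.
  α_2 = 3: Horner steps 4 → 11 → 8, so m(3) = 8.
  α_3 = 5: Horner steps 4 → 6 → 5, so m(5) = 5.
  α_4 = 2: Horner steps 4 → 7 → 2, so m(2) = 2.
  α_5 = 1: Horner steps 4 → 3 → 4, so m(1) = 4.
Codeword c = [1, 8, 5, 2, 4] ∈ F_13^5.


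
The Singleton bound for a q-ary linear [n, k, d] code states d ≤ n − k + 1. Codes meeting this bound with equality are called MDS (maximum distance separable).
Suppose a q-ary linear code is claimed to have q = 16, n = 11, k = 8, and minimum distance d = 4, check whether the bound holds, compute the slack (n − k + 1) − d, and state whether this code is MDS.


Singleton RHS = n − k + 1 = 4, slack = 0, bound satisfied, MDS.

Singleton bound: d ≤ n − k + 1.
Here n = 11, k = 8, so n − k + 1 = 4.
Given d = 4, check d ≤ 4: YES.
Slack = (n − k + 1) − d = 0.
The code is MDS (slack = 0).
Description: the claimed parameters are [11, 8, 4]_16; such a code would be MDS (meets Singleton bound).


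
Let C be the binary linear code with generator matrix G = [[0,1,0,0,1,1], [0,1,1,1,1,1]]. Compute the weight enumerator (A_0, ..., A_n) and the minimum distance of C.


Weight distribution: A_0 = 1, A_2 = 1, A_3 = 1, A_5 = 1. Minimum distance d = 2.

Enumerate all 2^2 = 4 messages m ∈ F_2^2.
For each, compute codeword c = mG in F_2^6, then tally its weight.
  m = 00 → c = 000000, weight = 0.
  m = 10 → c = 010011, weight = 3.
  m = 01 → c = 011111, weight = 5.
  m = 11 → c = 001100, weight = 2.
Tally weights:
  weight 0: 1 codewords.
  weight 2: 1 codewords.
  weight 3: 1 codewords.
  weight 5: 1 codewords.
Minimum distance d = smallest w > 0 with A_w > 0 = 2.
Sanity: Σ A_w = 4 = 2^2 = 4 ✓.


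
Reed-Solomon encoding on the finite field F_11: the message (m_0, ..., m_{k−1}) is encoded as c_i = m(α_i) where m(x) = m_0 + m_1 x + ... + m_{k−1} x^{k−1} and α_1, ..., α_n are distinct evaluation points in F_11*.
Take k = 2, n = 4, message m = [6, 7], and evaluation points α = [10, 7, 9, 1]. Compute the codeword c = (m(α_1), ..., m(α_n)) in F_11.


c = [10, 0, 3, 2]

Message polynomial: m(x) = 6 + 7·x (mod 11).
For each evaluation point α_i, compute m(α_i) mod 11:
  α_1 = 10: Horner steps 7 → 10, so m(10) = 10.
  α_2 = 7: Horner steps 7 → 0, so m(7) = 0.
  α_3 = 9: Horner steps 7 → 3, so m(9) = 3.
  α_4 = 1: Horner steps 7 → 2, so m(1) = 2.
Codeword c = [10, 0, 3, 2] ∈ F_11^4.


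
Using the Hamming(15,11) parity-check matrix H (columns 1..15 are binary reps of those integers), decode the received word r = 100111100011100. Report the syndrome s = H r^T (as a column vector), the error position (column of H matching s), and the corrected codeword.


s = (1, 0, 1, 1)^T, error position = 11, corrected codeword c = 100111100001100

Compute s = H r^T mod 2 one row at a time:
  s_1 = 0 + 0 + 0 + 1 + 1 + 1 + 0 + 0 = 3 ≡ 1 (mod 2).
  s_2 = 1 + 1 + 1 + 1 + 1 + 1 + 0 + 0 = 6 ≡ 0 (mod 2).
  s_3 = 0 + 0 + 1 + 1 + 0 + 1 + 0 + 0 = 3 ≡ 1 (mod 2).
  s_4 = 1 + 0 + 1 + 1 + 0 + 1 + 1 + 0 = 5 ≡ 1 (mod 2).
s = (1, 0, 1, 1)^T — this equals column 11 of H (binary 1011), so error is at position 11.
Correct: flip bit 11 of r = 100111100011100 to get c = 100111100001100.


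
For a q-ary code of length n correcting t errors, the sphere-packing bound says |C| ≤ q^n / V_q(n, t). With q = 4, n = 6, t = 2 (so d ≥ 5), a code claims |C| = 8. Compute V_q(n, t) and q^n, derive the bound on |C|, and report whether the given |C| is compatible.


V_q(n, t) = 154, q^n = 4096, Hamming bound = 26, |C| = 8 ≤ bound (satisfied).

Step 1: Compute V_q(n, t) = Σ_{j=0}^2 C(n, j) (q−1)^j.
  j = 0: C(6,0)·(3)^0 = 1·1 = 1.
  j = 1: C(6,1)·(3)^1 = 6·3 = 18.
  j = 2: C(6,2)·(3)^2 = 15·9 = 135.
  V_q(n, t) = 1 + 18 + 135 = 154.
Step 2: q^n = 4^6 = 4096.
Step 3: Hamming bound ⌊q^n / V_q(n,t)⌋ = ⌊4096/154⌋ = 26.
Step 4: Compare |C| = 8 to 26: satisfied.
The claimed |C| lies below the Hamming bound.


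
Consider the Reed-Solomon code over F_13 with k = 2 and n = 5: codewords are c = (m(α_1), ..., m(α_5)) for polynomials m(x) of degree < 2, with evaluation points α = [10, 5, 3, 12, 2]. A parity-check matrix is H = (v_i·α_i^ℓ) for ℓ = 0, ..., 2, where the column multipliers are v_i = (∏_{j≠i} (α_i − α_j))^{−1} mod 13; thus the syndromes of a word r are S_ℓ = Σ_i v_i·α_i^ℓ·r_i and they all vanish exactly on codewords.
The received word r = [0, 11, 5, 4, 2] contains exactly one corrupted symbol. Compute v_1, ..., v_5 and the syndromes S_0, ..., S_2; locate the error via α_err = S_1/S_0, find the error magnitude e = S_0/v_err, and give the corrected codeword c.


S = (2, 11, 2), error at position 4, error magnitude e = 11, c = [0, 11, 5, 6, 2].

Step 1: column multipliers v_i = (∏_{j≠i}(α_i − α_j))^{−1} mod 13.
  i = 1 (α = 10): (10−5)(10−3)(10−12)(10−2) = 5·7·(−2)·8 = −560 ≡ 12, so v_1 = 12^{−1} = 12 (mod 13).
  i = 2 (α = 5): (5−10)(5−3)(5−12)(5−2) = (−5)·2·(−7)·3 = 210 ≡ 2, so v_2 = 2^{−1} = 7 (mod 13).
  i = 3 (α = 3): (3−10)(3−5)(3−12)(3−2) = (−7)·(−2)·(−9)·1 = −126 ≡ 4, so v_3 = 4^{−1} = 10 (mod 13).
  i = 4 (α = 12): (12−10)(12−5)(12−3)(12−2) = 2·7·9·10 = 1260 ≡ 12, so v_4 = 12^{−1} = 12 (mod 13).
  i = 5 (α = 2): (2−10)(2−5)(2−3)(2−12) = (−8)·(−3)·(−1)·(−10) = 240 ≡ 6, so v_5 = 6^{−1} = 11 (mod 13).
  v = [12, 7, 10, 12, 11].
Step 2: syndromes of r = [0, 11, 5, 4, 2] (all sums mod 13).
  S_0 = Σ v_i r_i = 12·0 + 7·11 + 10·5 + 12·4 + 11·2 = 197 ≡ 2.
  S_1 = Σ v_i α_i r_i = 12·10·0 + 7·5·11 + 10·3·5 + 12·12·4 + 11·2·2 = 1155 ≡ 11.
  α_i^2 mod 13 = [9, 12, 9, 1, 4].
  S_2 = Σ v_i α_i^2 r_i = 12·9·0 + 7·12·11 + 10·9·5 + 12·1·4 + 11·4·2 = 1510 ≡ 2.
  S = (2, 11, 2) ≠ 0, so r is not a codeword (an error is present).
Step 3: locate the error. For a single error e at position i, S_ℓ = v_i·e·α_i^ℓ, so α_err = S_1/S_0.
  S_0^{−1} = 2^{−1} = 7 (mod 13), so α_err = 11·7 = 77 ≡ 12 = α_4. Error position i = 4.
  Consistency check: S_2/S_1 = 2·6 = 12 ≡ 12 = α_err ✓ (single-error assumption holds).
Step 4: error magnitude e = S_0/v_4 = S_0·∏_{j≠4}(α_4 − α_j) = 2·12 = 24 ≡ 11 (mod 13).
Step 5: correct position 4: c_4 = r_4 − e = 4 − 11 ≡ 6 (mod 13). Hence c = [0, 11, 5, 6, 2].
  Check: interpolating c through the α_i gives m(x) = 9 + 3·x (degree < 2) with m(α_i) = c_i for every i, so c is indeed a codeword.


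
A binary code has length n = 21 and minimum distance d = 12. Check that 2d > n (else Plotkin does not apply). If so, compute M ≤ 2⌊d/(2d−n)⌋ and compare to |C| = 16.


Plotkin bound M ≤ 8; given |C| = 16 > bound (violated).

Check applicability: 2d = 24, n = 21.
2d − n = 3 > 0, so Plotkin applies.
Compute d/(2d−n) = 12/3 ≈ 4.0000.
⌊d/(2d−n)⌋ = 4.
Plotkin bound: M ≤ 2·4 = 8.
Given |C| = 16, check: VIOLATED.
This |C| is above the Plotkin bound, so no binary code with n = 21, d = 12 and 16 codewords exists.


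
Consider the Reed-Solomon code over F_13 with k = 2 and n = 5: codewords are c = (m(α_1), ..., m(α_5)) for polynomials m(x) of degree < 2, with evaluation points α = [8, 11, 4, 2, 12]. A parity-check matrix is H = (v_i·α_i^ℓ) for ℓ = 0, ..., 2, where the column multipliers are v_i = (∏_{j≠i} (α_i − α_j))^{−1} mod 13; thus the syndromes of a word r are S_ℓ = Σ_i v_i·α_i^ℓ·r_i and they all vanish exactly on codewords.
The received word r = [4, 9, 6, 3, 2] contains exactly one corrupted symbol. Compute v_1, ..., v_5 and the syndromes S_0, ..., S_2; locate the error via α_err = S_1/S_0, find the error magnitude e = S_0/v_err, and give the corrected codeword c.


S = (9, 5, 10), error at position 4, error magnitude e = 9, c = [4, 9, 6, 7, 2].

Step 1: column multipliers v_i = (∏_{j≠i}(α_i − α_j))^{−1} mod 13.
  i = 1 (α = 8): (8−11)(8−4)(8−2)(8−12) = (−3)·4·6·(−4) = 288 ≡ 2, so v_1 = 2^{−1} = 7 (mod 13).
  i = 2 (α = 11): (11−8)(11−4)(11−2)(11−12) = 3·7·9·(−1) = −189 ≡ 6, so v_2 = 6^{−1} = 11 (mod 13).
  i = 3 (α = 4): (4−8)(4−11)(4−2)(4−12) = (−4)·(−7)·2·(−8) = −448 ≡ 7, so v_3 = 7^{−1} = 2 (mod 13).
  i = 4 (α = 2): (2−8)(2−11)(2−4)(2−12) = (−6)·(−9)·(−2)·(−10) = 1080 ≡ 1, so v_4 = 1^{−1} = 1 (mod 13).
  i = 5 (α = 12): (12−8)(12−11)(12−4)(12−2) = 4·1·8·10 = 320 ≡ 8, so v_5 = 8^{−1} = 5 (mod 13).
  v = [7, 11, 2, 1, 5].
Step 2: syndromes of r = [4, 9, 6, 3, 2] (all sums mod 13).
  S_0 = Σ v_i r_i = 7·4 + 11·9 + 2·6 + 1·3 + 5·2 = 152 ≡ 9.
  S_1 = Σ v_i α_i r_i = 7·8·4 + 11·11·9 + 2·4·6 + 1·2·3 + 5·12·2 = 1487 ≡ 5.
  α_i^2 mod 13 = [12, 4, 3, 4, 1].
  S_2 = Σ v_i α_i^2 r_i = 7·12·4 + 11·4·9 + 2·3·6 + 1·4·3 + 5·1·2 = 790 ≡ 10.
  S = (9, 5, 10) ≠ 0, so r is not a codeword (an error is present).
Step 3: locate the error. For a single error e at position i, S_ℓ = v_i·e·α_i^ℓ, so α_err = S_1/S_0.
  S_0^{−1} = 9^{−1} = 3 (mod 13), so α_err = 5·3 = 15 ≡ 2 = α_4. Error position i = 4.
  Consistency check: S_2/S_1 = 10·8 = 80 ≡ 2 = α_err ✓ (single-error assumption holds).
Step 4: error magnitude e = S_0/v_4 = S_0·∏_{j≠4}(α_4 − α_j) = 9·1 = 9 ≡ 9 (mod 13).
Step 5: correct position 4: c_4 = r_4 − e = 3 − 9 ≡ 7 (mod 13). Hence c = [4, 9, 6, 7, 2].
  Check: interpolating c through the α_i gives m(x) = 8 + 6·x (degree < 2) with m(α_i) = c_i for every i, so c is indeed a codeword.


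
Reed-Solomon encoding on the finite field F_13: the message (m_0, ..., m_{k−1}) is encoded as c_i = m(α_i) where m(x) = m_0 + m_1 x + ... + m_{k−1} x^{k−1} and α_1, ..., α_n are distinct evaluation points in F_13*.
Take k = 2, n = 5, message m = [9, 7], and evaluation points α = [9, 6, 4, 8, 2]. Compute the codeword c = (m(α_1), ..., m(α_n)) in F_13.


c = [7, 12, 11, 0, 10]

Message polynomial: m(x) = 9 + 7·x (mod 13).
For each evaluation point α_i, compute m(α_i) mod 13:
  α_1 = 9: Horner steps 7 → 7, so m(9) = 7.
  α_2 = 6: Horner steps 7 → 12, so m(6) = 12.
  α_3 = 4: Horner steps 7 → 11, so m(4) = 11.
  α_4 = 8: Horner steps 7 → 0, so m(8) = 0.
  α_5 = 2: Horner steps 7 → 10, so m(2) = 10.
Codeword c = [7, 12, 11, 0, 10] ∈ F_13^5.


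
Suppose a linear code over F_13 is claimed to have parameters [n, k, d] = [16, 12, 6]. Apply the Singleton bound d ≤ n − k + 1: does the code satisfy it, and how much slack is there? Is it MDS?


Singleton RHS = n − k + 1 = 5, slack = -1, bound violated (no such code; not MDS).

Singleton bound: d ≤ n − k + 1.
Here n = 16, k = 12, so n − k + 1 = 5.
Given d = 6, check d ≤ 5: NO.
Slack = (n − k + 1) − d = -1.
The slack is negative: d = 6 exceeds n − k + 1 = 5 by 1, so the Singleton bound is violated and no linear [16, 12, 6]_13 code can exist. In particular it is not MDS (MDS requires d = n − k + 1 exactly).
Description: the claimed parameters are [16, 12, 6]_13; such a code would be impossible (violates the Singleton bound).


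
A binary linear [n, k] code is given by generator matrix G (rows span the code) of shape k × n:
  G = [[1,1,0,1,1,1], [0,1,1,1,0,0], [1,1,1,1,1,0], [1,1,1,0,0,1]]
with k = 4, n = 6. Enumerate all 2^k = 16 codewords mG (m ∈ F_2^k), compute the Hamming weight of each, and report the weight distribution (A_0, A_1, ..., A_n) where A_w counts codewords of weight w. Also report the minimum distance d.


Weight distribution: A_0 = 1, A_2 = 4, A_3 = 6, A_4 = 3, A_5 = 2. Minimum distance d = 2.

Enumerate all 2^4 = 16 messages m ∈ F_2^4.
For each, compute codeword c = mG in F_2^6, then tally its weight.
  m = 0000 → c = 000000, weight = 0.
  m = 1000 → c = 110111, weight = 5.
  m = 0100 → c = 011100, weight = 3.
  m = 1100 → c = 101011, weight = 4.
  m = 0010 → c = 111110, weight = 5.
  m = 1010 → c = 001001, weight = 2.
  m = 0110 → c = 100010, weight = 2.
  m = 1110 → c = 010101, weight = 3.
  m = 0001 → c = 111001, weight = 4.
  m = 1001 → c = 001110, weight = 3.
  m = 0101 → c = 100101, weight = 3.
  m = 1101 → c = 010010, weight = 2.
  m = 0011 → c = 000111, weight = 3.
  m = 1011 → c = 110000, weight = 2.
  m = 0111 → c = 011011, weight = 4.
  m = 1111 → c = 101100, weight = 3.
Tally weights:
  weight 0: 1 codewords.
  weight 2: 4 codewords.
  weight 3: 6 codewords.
  weight 4: 3 codewords.
  weight 5: 2 codewords.
Minimum distance d = smallest w > 0 with A_w > 0 = 2.
Sanity: Σ A_w = 16 = 2^4 = 16 ✓.


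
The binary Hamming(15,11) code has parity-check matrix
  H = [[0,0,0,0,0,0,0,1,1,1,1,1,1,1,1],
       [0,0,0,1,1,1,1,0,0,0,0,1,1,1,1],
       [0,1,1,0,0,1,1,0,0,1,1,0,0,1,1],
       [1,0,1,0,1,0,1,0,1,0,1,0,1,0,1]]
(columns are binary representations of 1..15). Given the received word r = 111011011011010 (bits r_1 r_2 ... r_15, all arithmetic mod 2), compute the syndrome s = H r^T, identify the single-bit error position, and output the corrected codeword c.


s = (1, 0, 1, 1)^T, error position = 11, corrected codeword c = 111011011001010

Compute s = H r^T mod 2 one row at a time:
  s_1 = 1 + 1 + 0 + 1 + 1 + 0 + 1 + 0 = 5 ≡ 1 (mod 2).
  s_2 = 0 + 1 + 1 + 0 + 1 + 0 + 1 + 0 = 4 ≡ 0 (mod 2).
  s_3 = 1 + 1 + 1 + 0 + 0 + 1 + 1 + 0 = 5 ≡ 1 (mod 2).
  s_4 = 1 + 1 + 1 + 0 + 1 + 1 + 0 + 0 = 5 ≡ 1 (mod 2).
s = (1, 0, 1, 1)^T — this equals column 11 of H (binary 1011), so error is at position 11.
Correct: flip bit 11 of r = 111011011011010 to get c = 111011011001010.


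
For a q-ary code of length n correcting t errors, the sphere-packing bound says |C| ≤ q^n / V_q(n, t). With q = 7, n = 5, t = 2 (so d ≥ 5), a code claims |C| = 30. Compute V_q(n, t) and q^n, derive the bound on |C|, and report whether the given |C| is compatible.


V_q(n, t) = 391, q^n = 16807, Hamming bound = 42, |C| = 30 ≤ bound (satisfied).

Step 1: Compute V_q(n, t) = Σ_{j=0}^2 C(n, j) (q−1)^j.
  j = 0: C(5,0)·(6)^0 = 1·1 = 1.
  j = 1: C(5,1)·(6)^1 = 5·6 = 30.
  j = 2: C(5,2)·(6)^2 = 10·36 = 360.
  V_q(n, t) = 1 + 30 + 360 = 391.
Step 2: q^n = 7^5 = 16807.
Step 3: Hamming bound ⌊q^n / V_q(n,t)⌋ = ⌊16807/391⌋ = 42.
Step 4: Compare |C| = 30 to 42: satisfied.
The claimed |C| lies below the Hamming bound.


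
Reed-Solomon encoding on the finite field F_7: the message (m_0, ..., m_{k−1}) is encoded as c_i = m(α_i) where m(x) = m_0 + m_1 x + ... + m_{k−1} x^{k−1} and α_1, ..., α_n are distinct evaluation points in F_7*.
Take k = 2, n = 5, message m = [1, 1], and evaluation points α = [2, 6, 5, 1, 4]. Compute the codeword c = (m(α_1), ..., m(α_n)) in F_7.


c = [3, 0, 6, 2, 5]

Message polynomial: m(x) = 1 + 1·x (mod 7).
For each evaluation point α_i, compute m(α_i) mod 7:
  α_1 = 2: Horner steps 1 → 3, so m(2) = 3.
  α_2 = 6: Horner steps 1 → 0, so m(6) = 0.
  α_3 = 5: Horner steps 1 → 6, so m(5) = 6.
  α_4 = 1: Horner steps 1 → 2, so m(1) = 2.
  α_5 = 4: Horner steps 1 → 5, so m(4) = 5.
Codeword c = [3, 0, 6, 2, 5] ∈ F_7^5.


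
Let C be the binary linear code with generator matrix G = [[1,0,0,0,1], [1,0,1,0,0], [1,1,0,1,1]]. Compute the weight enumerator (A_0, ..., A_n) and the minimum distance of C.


Weight distribution: A_0 = 1, A_2 = 4, A_4 = 3. Minimum distance d = 2.

Enumerate all 2^3 = 8 messages m ∈ F_2^3.
For each, compute codeword c = mG in F_2^5, then tally its weight.
  m = 000 → c = 00000, weight = 0.
  m = 100 → c = 10001, weight = 2.
  m = 010 → c = 10100, weight = 2.
  m = 110 → c = 00101, weight = 2.
  m = 001 → c = 11011, weight = 4.
  m = 101 → c = 01010, weight = 2.
  m = 011 → c = 01111, weight = 4.
  m = 111 → c = 11110, weight = 4.
Tally weights:
  weight 0: 1 codewords.
  weight 2: 4 codewords.
  weight 4: 3 codewords.
Minimum distance d = smallest w > 0 with A_w > 0 = 2.
Sanity: Σ A_w = 8 = 2^3 = 8 ✓.


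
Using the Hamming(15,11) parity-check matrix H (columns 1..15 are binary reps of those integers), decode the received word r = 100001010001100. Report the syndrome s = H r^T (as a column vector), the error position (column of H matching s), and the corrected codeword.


s = (1, 1, 1, 0)^T, error position = 14, corrected codeword c = 100001010001110

Compute s = H r^T mod 2 one row at a time:
  s_1 = 1 + 0 + 0 + 0 + 1 + 1 + 0 + 0 = 3 ≡ 1 (mod 2).
  s_2 = 0 + 0 + 1 + 0 + 1 + 1 + 0 + 0 = 3 ≡ 1 (mod 2).
  s_3 = 0 + 0 + 1 + 0 + 0 + 0 + 0 + 0 = 1 ≡ 1 (mod 2).
  s_4 = 1 + 0 + 0 + 0 + 0 + 0 + 1 + 0 = 2 ≡ 0 (mod 2).
s = (1, 1, 1, 0)^T — this equals column 14 of H (binary 1110), so error is at position 14.
Correct: flip bit 14 of r = 100001010001100 to get c = 100001010001110.


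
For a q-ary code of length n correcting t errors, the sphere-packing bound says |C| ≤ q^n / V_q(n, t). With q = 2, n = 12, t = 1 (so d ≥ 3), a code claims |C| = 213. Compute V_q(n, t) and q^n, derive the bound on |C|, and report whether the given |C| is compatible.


V_q(n, t) = 13, q^n = 4096, Hamming bound = 315, |C| = 213 ≤ bound (satisfied).

Step 1: Compute V_q(n, t) = Σ_{j=0}^1 C(n, j) (q−1)^j.
  j = 0: C(12,0)·(1)^0 = 1·1 = 1.
  j = 1: C(12,1)·(1)^1 = 12·1 = 12.
  V_q(n, t) = 1 + 12 = 13.
Step 2: q^n = 2^12 = 4096.
Step 3: Hamming bound ⌊q^n / V_q(n,t)⌋ = ⌊4096/13⌋ = 315.
Step 4: Compare |C| = 213 to 315: satisfied.
The claimed |C| lies below the Hamming bound.


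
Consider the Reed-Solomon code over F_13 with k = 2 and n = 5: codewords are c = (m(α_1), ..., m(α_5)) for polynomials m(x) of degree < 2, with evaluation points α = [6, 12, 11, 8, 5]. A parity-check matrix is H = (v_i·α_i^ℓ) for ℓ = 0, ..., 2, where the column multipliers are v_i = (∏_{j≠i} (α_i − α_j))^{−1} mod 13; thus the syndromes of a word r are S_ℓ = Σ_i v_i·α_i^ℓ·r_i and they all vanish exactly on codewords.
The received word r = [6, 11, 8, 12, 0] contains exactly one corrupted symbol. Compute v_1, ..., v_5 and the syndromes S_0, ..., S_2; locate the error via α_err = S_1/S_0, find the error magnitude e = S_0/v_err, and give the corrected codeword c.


S = (4, 7, 9), error at position 5, error magnitude e = 10, c = [6, 11, 8, 12, 3].

Step 1: column multipliers v_i = (∏_{j≠i}(α_i − α_j))^{−1} mod 13.
  i = 1 (α = 6): (6−12)(6−11)(6−8)(6−5) = (−6)·(−5)·(−2)·1 = −60 ≡ 5, so v_1 = 5^{−1} = 8 (mod 13).
  i = 2 (α = 12): (12−6)(12−11)(12−8)(12−5) = 6·1·4·7 = 168 ≡ 12, so v_2 = 12^{−1} = 12 (mod 13).
  i = 3 (α = 11): (11−6)(11−12)(11−8)(11−5) = 5·(−1)·3·6 = −90 ≡ 1, so v_3 = 1^{−1} = 1 (mod 13).
  i = 4 (α = 8): (8−6)(8−12)(8−11)(8−5) = 2·(−4)·(−3)·3 = 72 ≡ 7, so v_4 = 7^{−1} = 2 (mod 13).
  i = 5 (α = 5): (5−6)(5−12)(5−11)(5−8) = (−1)·(−7)·(−6)·(−3) = 126 ≡ 9, so v_5 = 9^{−1} = 3 (mod 13).
  v = [8, 12, 1, 2, 3].
Step 2: syndromes of r = [6, 11, 8, 12, 0] (all sums mod 13).
  S_0 = Σ v_i r_i = 8·6 + 12·11 + 1·8 + 2·12 + 3·0 = 212 ≡ 4.
  S_1 = Σ v_i α_i r_i = 8·6·6 + 12·12·11 + 1·11·8 + 2·8·12 + 3·5·0 = 2152 ≡ 7.
  α_i^2 mod 13 = [10, 1, 4, 12, 12].
  S_2 = Σ v_i α_i^2 r_i = 8·10·6 + 12·1·11 + 1·4·8 + 2·12·12 + 3·12·0 = 932 ≡ 9.
  S = (4, 7, 9) ≠ 0, so r is not a codeword (an error is present).
Step 3: locate the error. For a single error e at position i, S_ℓ = v_i·e·α_i^ℓ, so α_err = S_1/S_0.
  S_0^{−1} = 4^{−1} = 10 (mod 13), so α_err = 7·10 = 70 ≡ 5 = α_5. Error position i = 5.
  Consistency check: S_2/S_1 = 9·2 = 18 ≡ 5 = α_err ✓ (single-error assumption holds).
Step 4: error magnitude e = S_0/v_5 = S_0·∏_{j≠5}(α_5 − α_j) = 4·9 = 36 ≡ 10 (mod 13).
Step 5: correct position 5: c_5 = r_5 − e = 0 − 10 ≡ 3 (mod 13). Hence c = [6, 11, 8, 12, 3].
  Check: interpolating c through the α_i gives m(x) = 1 + 3·x (degree < 2) with m(α_i) = c_i for every i, so c is indeed a codeword.


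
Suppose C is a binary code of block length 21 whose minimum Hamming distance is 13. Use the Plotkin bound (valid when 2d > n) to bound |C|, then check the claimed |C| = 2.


Plotkin bound M ≤ 4; given |C| = 2 ≤ bound (satisfied).

Check applicability: 2d = 26, n = 21.
2d − n = 5 > 0, so Plotkin applies.
Compute d/(2d−n) = 13/5 ≈ 2.6000.
⌊d/(2d−n)⌋ = 2.
Plotkin bound: M ≤ 2·2 = 4.
Given |C| = 2, check: satisfied.
This |C| is below the Plotkin bound.


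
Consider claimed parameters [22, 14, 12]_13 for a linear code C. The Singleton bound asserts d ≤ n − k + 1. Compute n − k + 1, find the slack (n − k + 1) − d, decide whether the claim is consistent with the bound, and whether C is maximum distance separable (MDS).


Singleton RHS = n − k + 1 = 9, slack = -3, bound violated (no such code; not MDS).

Singleton bound: d ≤ n − k + 1.
Here n = 22, k = 14, so n − k + 1 = 9.
Given d = 12, check d ≤ 9: NO.
Slack = (n − k + 1) − d = -3.
The slack is negative: d = 12 exceeds n − k + 1 = 9 by 3, so the Singleton bound is violated and no linear [22, 14, 12]_13 code can exist. In particular it is not MDS (MDS requires d = n − k + 1 exactly).
Description: the claimed parameters are [22, 14, 12]_13; such a code would be impossible (violates the Singleton bound).


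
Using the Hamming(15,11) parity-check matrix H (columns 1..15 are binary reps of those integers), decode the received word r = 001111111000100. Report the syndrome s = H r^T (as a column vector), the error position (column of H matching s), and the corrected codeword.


s = (1, 1, 1, 1)^T, error position = 15, corrected codeword c = 001111111000101

Compute s = H r^T mod 2 one row at a time:
  s_1 = 1 + 1 + 0 + 0 + 0 + 1 + 0 + 0 = 3 ≡ 1 (mod 2).
  s_2 = 1 + 1 + 1 + 1 + 0 + 1 + 0 + 0 = 5 ≡ 1 (mod 2).
  s_3 = 0 + 1 + 1 + 1 + 0 + 0 + 0 + 0 = 3 ≡ 1 (mod 2).
  s_4 = 0 + 1 + 1 + 1 + 1 + 0 + 1 + 0 = 5 ≡ 1 (mod 2).
s = (1, 1, 1, 1)^T — this equals column 15 of H (binary 1111), so error is at position 15.
Correct: flip bit 15 of r = 001111111000100 to get c = 001111111000101.


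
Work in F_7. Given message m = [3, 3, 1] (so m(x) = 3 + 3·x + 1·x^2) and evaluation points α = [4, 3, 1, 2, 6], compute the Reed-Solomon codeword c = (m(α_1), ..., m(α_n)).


c = [3, 0, 0, 6, 1]

Message polynomial: m(x) = 3 + 3·x + 1·x^2 (mod 7).
For each evaluation point α_i, compute m(α_i) mod 7:
  α_1 = 4: Horner steps 1 → 0 → 3, so m(4) = 3.
  α_2 = 3: Horner steps 1 → 6 → 0, so m(3) = 0.
  α_3 = 1: Horner steps 1 → 4 → 0, so m(1) = 0.
  α_4 = 2: Horner steps 1 → 5 → 6, so m(2) = 6.
  α_5 = 6: Horner steps 1 → 2 → 1, so m(6) = 1.
Codeword c = [3, 0, 0, 6, 1] ∈ F_7^5.


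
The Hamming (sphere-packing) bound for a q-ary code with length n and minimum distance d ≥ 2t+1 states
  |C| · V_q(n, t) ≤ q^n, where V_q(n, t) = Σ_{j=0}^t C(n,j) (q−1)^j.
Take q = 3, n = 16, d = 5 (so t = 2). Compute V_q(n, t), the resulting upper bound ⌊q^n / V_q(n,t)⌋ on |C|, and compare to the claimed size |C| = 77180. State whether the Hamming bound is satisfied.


V_q(n, t) = 513, q^n = 43046721, Hamming bound = 83911, |C| = 77180 ≤ bound (satisfied).

Step 1: Compute V_q(n, t) = Σ_{j=0}^2 C(n, j) (q−1)^j.
  j = 0: C(16,0)·(2)^0 = 1·1 = 1.
  j = 1: C(16,1)·(2)^1 = 16·2 = 32.
  j = 2: C(16,2)·(2)^2 = 120·4 = 480.
  V_q(n, t) = 1 + 32 + 480 = 513.
Step 2: q^n = 3^16 = 43046721.
Step 3: Hamming bound ⌊q^n / V_q(n,t)⌋ = ⌊43046721/513⌋ = 83911.
Step 4: Compare |C| = 77180 to 83911: satisfied.
The claimed |C| lies below the Hamming bound.


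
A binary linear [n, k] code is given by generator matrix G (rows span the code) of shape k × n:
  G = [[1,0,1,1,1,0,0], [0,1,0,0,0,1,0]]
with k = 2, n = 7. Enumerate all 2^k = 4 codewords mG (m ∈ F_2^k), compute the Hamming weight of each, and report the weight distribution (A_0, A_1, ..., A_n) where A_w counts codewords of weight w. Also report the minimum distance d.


Weight distribution: A_0 = 1, A_2 = 1, A_4 = 1, A_6 = 1. Minimum distance d = 2.

Enumerate all 2^2 = 4 messages m ∈ F_2^2.
For each, compute codeword c = mG in F_2^7, then tally its weight.
  m = 00 → c = 0000000, weight = 0.
  m = 10 → c = 1011100, weight = 4.
  m = 01 → c = 0100010, weight = 2.
  m = 11 → c = 1111110, weight = 6.
Tally weights:
  weight 0: 1 codewords.
  weight 2: 1 codewords.
  weight 4: 1 codewords.
  weight 6: 1 codewords.
Minimum distance d = smallest w > 0 with A_w > 0 = 2.
Sanity: Σ A_w = 4 = 2^2 = 4 ✓.


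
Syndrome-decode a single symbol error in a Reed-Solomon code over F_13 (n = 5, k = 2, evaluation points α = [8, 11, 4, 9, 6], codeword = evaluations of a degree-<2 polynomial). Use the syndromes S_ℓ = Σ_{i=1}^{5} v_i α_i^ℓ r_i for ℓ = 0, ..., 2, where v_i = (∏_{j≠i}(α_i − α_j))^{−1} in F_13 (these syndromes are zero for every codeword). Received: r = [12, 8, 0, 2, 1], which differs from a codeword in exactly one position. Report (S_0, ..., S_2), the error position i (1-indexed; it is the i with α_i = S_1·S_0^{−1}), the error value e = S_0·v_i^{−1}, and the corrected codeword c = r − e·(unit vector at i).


S = (12, 7, 3), error at position 5, error magnitude e = 8, c = [12, 8, 0, 2, 6].

Step 1: column multipliers v_i = (∏_{j≠i}(α_i − α_j))^{−1} mod 13.
  i = 1 (α = 8): (8−11)(8−4)(8−9)(8−6) = (−3)·4·(−1)·2 = 24 ≡ 11, so v_1 = 11^{−1} = 6 (mod 13).
  i = 2 (α = 11): (11−8)(11−4)(11−9)(11−6) = 3·7·2·5 = 210 ≡ 2, so v_2 = 2^{−1} = 7 (mod 13).
  i = 3 (α = 4): (4−8)(4−11)(4−9)(4−6) = (−4)·(−7)·(−5)·(−2) = 280 ≡ 7, so v_3 = 7^{−1} = 2 (mod 13).
  i = 4 (α = 9): (9−8)(9−11)(9−4)(9−6) = 1·(−2)·5·3 = −30 ≡ 9, so v_4 = 9^{−1} = 3 (mod 13).
  i = 5 (α = 6): (6−8)(6−11)(6−4)(6−9) = (−2)·(−5)·2·(−3) = −60 ≡ 5, so v_5 = 5^{−1} = 8 (mod 13).
  v = [6, 7, 2, 3, 8].
Step 2: syndromes of r = [12, 8, 0, 2, 1] (all sums mod 13).
  S_0 = Σ v_i r_i = 6·12 + 7·8 + 2·0 + 3·2 + 8·1 = 142 ≡ 12.
  S_1 = Σ v_i α_i r_i = 6·8·12 + 7·11·8 + 2·4·0 + 3·9·2 + 8·6·1 = 1294 ≡ 7.
  α_i^2 mod 13 = [12, 4, 3, 3, 10].
  S_2 = Σ v_i α_i^2 r_i = 6·12·12 + 7·4·8 + 2·3·0 + 3·3·2 + 8·10·1 = 1186 ≡ 3.
  S = (12, 7, 3) ≠ 0, so r is not a codeword (an error is present).
Step 3: locate the error. For a single error e at position i, S_ℓ = v_i·e·α_i^ℓ, so α_err = S_1/S_0.
  S_0^{−1} = 12^{−1} = 12 (mod 13), so α_err = 7·12 = 84 ≡ 6 = α_5. Error position i = 5.
  Consistency check: S_2/S_1 = 3·2 = 6 ≡ 6 = α_err ✓ (single-error assumption holds).
Step 4: error magnitude e = S_0/v_5 = S_0·∏_{j≠5}(α_5 − α_j) = 12·5 = 60 ≡ 8 (mod 13).
Step 5: correct position 5: c_5 = r_5 − e = 1 − 8 ≡ 6 (mod 13). Hence c = [12, 8, 0, 2, 6].
  Check: interpolating c through the α_i gives m(x) = 1 + 3·x (degree < 2) with m(α_i) = c_i for every i, so c is indeed a codeword.


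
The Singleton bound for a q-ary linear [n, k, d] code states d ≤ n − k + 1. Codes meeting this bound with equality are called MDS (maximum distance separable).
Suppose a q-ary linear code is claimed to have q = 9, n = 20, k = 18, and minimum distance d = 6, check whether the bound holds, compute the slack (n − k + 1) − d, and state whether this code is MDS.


Singleton RHS = n − k + 1 = 3, slack = -3, bound violated (no such code; not MDS).

Singleton bound: d ≤ n − k + 1.
Here n = 20, k = 18, so n − k + 1 = 3.
Given d = 6, check d ≤ 3: NO.
Slack = (n − k + 1) − d = -3.
The slack is negative: d = 6 exceeds n − k + 1 = 3 by 3, so the Singleton bound is violated and no linear [20, 18, 6]_9 code can exist. In particular it is not MDS (MDS requires d = n − k + 1 exactly).
Description: the claimed parameters are [20, 18, 6]_9; such a code would be impossible (violates the Singleton bound).
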